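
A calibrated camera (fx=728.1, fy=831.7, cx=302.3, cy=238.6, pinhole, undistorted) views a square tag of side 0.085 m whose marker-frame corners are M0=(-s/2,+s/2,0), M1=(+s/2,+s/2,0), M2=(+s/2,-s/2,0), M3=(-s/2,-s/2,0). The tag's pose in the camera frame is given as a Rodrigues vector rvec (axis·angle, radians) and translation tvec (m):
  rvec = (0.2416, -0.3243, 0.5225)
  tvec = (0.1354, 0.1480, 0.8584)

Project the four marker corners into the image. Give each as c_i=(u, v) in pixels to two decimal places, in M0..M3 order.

Intrinsics K: fx=728.1, fy=831.7, cx=302.3, cy=238.6
Marker side s = 0.085 m; corners in marker frame (Z=0):
  M0 = (-0.0425, +0.0425, 0)
  M1 = (+0.0425, +0.0425, 0)
  M2 = (+0.0425, -0.0425, 0)
  M3 = (-0.0425, -0.0425, 0)
rvec = (0.2416, -0.3243, 0.5225), |rvec| = θ = 0.66072 rad = 37.856°
Rodrigues: sinθ=0.61368, 1−cosθ=0.21045; R = I + sinθ·[k]× + (1−cosθ)·[k]×²:
    [+0.81769 -0.52308 -0.24036]
    [+0.44753 +0.84025 -0.30609]
    [+0.36207 +0.14272 +0.92116]
t = (0.1354, 0.1480, 0.8584) m
M0: Pc = R·M0+t = (+0.07842, +0.16469, +0.84908); u = 728.1·(+0.07842)/0.84908 + 302.3 = 369.5444, v = 831.7·(+0.16469)/0.84908 + 238.6 = 399.9199
M1: Pc = R·M1+t = (+0.14792, +0.20273, +0.87985); u = 728.1·(+0.14792)/0.87985 + 302.3 = 424.7083, v = 831.7·(+0.20273)/0.87985 + 238.6 = 430.2357
M2: Pc = R·M2+t = (+0.19238, +0.13131, +0.86772); u = 728.1·(+0.19238)/0.86772 + 302.3 = 463.7269, v = 831.7·(+0.13131)/0.86772 + 238.6 = 364.4583
M3: Pc = R·M3+t = (+0.12288, +0.09327, +0.83695); u = 728.1·(+0.12288)/0.83695 + 302.3 = 409.1982, v = 831.7·(+0.09327)/0.83695 + 238.6 = 331.2844

c0=(369.54, 399.92) c1=(424.71, 430.24) c2=(463.73, 364.46) c3=(409.20, 331.28)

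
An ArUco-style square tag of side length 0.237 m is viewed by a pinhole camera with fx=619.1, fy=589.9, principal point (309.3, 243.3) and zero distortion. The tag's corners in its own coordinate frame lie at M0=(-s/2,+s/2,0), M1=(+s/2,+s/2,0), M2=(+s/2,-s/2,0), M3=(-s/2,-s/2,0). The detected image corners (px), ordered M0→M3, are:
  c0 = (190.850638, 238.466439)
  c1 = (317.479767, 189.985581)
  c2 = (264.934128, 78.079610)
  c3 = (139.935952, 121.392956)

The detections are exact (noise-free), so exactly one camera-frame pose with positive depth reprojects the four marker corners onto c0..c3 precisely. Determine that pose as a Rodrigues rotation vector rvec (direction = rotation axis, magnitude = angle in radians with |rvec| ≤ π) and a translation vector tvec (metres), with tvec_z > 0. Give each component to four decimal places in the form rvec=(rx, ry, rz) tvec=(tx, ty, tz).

rvec=(-0.1553, -0.1309, -0.4032) tvec=(-0.1410, -0.1613, 1.0873)

Intrinsics K: fx=619.1, fy=589.9, cx=309.3, cy=243.3
Marker side s = 0.237 m; corners in marker frame (Z=0):
  M0 = (-0.1185, +0.1185, 0)
  M1 = (+0.1185, +0.1185, 0)
  M2 = (+0.1185, -0.1185, 0)
  M3 = (-0.1185, -0.1185, 0)
Detected image corners:
  c0 = (190.850638, 238.466439) px
  c1 = (317.479767, 189.985581) px
  c2 = (264.934128, 78.079610) px
  c3 = (139.935952, 121.392956) px
Planar DLT: solve 8×8 A·h = b for H (H[2,2]=1):
  H  [+563.84103 +192.26226 +229.02860]
  H  [-170.80061 +464.96791 +155.81318]
  H  [+0.14467 -0.11418 +1.00000]
B = K⁻¹H; ‖b₁‖=0.919730, ‖b₂‖=0.919730; λ = 2/(‖b₁‖+‖b₂‖) = 1.087276, sign → tz>0 ⇒ λ=+1.087276
r₁ = λ·B[:,0] = (+0.91164,-0.37969,+0.15730); r₂ = λ·B[:,1] = (+0.39968,+0.90821,-0.12415)
r₃ = r₁×r₂ = (-0.09572,+0.17604,+0.97972); SVD([r₁ r₂ r₃]) → R = UVᵀ:
  R  [+0.91164 +0.39968 -0.09572]
  R  [-0.37969 +0.90821 +0.17604]
  R  [+0.15730 -0.12415 +0.97972]
t = (-0.14097, -0.16125, +1.08728) m
tr R = 2.799571; θ = arccos((tr R − 1)/2) = 0.451518 rad = 25.870°
axis k = ((R−Rᵀ)₃₂, (R−Rᵀ)₁₃, (R−Rᵀ)₂₁) / (2 sinθ) = (-0.343993, -0.289938, -0.893087)
rvec = θ·k = (-0.155319, -0.130912, -0.403245)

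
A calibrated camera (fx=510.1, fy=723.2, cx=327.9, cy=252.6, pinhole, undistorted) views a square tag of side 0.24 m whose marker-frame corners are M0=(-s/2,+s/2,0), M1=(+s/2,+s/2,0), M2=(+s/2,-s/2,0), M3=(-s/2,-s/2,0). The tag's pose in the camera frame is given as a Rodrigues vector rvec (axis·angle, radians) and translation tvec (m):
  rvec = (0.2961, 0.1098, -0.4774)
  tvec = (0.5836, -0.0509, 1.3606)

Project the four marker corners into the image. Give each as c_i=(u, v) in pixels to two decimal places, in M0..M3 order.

Intrinsics K: fx=510.1, fy=723.2, cx=327.9, cy=252.6
Marker side s = 0.24 m; corners in marker frame (Z=0):
  M0 = (-0.1200, +0.1200, 0)
  M1 = (+0.1200, +0.1200, 0)
  M2 = (+0.1200, -0.1200, 0)
  M3 = (-0.1200, -0.1200, 0)
rvec = (0.2961, 0.1098, -0.4774), |rvec| = θ = 0.57240 rad = 32.796°
Rodrigues: sinθ=0.54165, 1−cosθ=0.15940; R = I + sinθ·[k]× + (1−cosθ)·[k]×²:
    [+0.88326 +0.46757 +0.03513]
    [-0.43594 +0.84647 -0.30570]
    [-0.17267 +0.25469 +0.95148]
t = (0.5836, -0.0509, 1.3606) m
M0: Pc = R·M0+t = (+0.53372, +0.10299, +1.41188); u = 510.1·(+0.53372)/1.41188 + 327.9 = 520.7271, v = 723.2·(+0.10299)/1.41188 + 252.6 = 305.3532
M1: Pc = R·M1+t = (+0.74570, -0.00164, +1.37044); u = 510.1·(+0.74570)/1.37044 + 327.9 = 605.4609, v = 723.2·(-0.00164)/1.37044 + 252.6 = 251.7365
M2: Pc = R·M2+t = (+0.63348, -0.20479, +1.30932); u = 510.1·(+0.63348)/1.30932 + 327.9 = 574.7000, v = 723.2·(-0.20479)/1.30932 + 252.6 = 139.4851
M3: Pc = R·M3+t = (+0.42150, -0.10016, +1.35076); u = 510.1·(+0.42150)/1.35076 + 327.9 = 487.0755, v = 723.2·(-0.10016)/1.35076 + 252.6 = 198.9720

c0=(520.73, 305.35) c1=(605.46, 251.74) c2=(574.70, 139.49) c3=(487.08, 198.97)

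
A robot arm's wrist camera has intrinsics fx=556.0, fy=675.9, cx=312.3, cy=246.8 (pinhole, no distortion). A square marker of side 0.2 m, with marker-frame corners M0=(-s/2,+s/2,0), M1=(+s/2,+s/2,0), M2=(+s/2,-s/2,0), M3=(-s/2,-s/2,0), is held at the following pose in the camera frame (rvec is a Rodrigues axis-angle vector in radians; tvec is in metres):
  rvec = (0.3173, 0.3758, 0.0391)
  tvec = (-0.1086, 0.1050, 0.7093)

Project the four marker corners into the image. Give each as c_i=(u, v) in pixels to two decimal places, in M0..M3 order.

c0=(169.34, 412.65) c1=(301.65, 447.73) c2=(297.00, 267.42) c3=(153.59, 247.19)

Intrinsics K: fx=556.0, fy=675.9, cx=312.3, cy=246.8
Marker side s = 0.2 m; corners in marker frame (Z=0):
  M0 = (-0.1000, +0.1000, 0)
  M1 = (+0.1000, +0.1000, 0)
  M2 = (+0.1000, -0.1000, 0)
  M3 = (-0.1000, -0.1000, 0)
rvec = (0.3173, 0.3758, 0.0391), |rvec| = θ = 0.49339 rad = 28.269°
Rodrigues: sinθ=0.47361, 1−cosθ=0.11927; R = I + sinθ·[k]× + (1−cosθ)·[k]×²:
    [+0.93006 +0.02089 +0.36682]
    [+0.09595 +0.94992 -0.29738]
    [-0.35466 +0.31178 +0.88148]
t = (-0.1086, 0.1050, 0.7093) m
M0: Pc = R·M0+t = (-0.19952, +0.19040, +0.77594); u = 556.0·(-0.19952)/0.77594 + 312.3 = 169.3367, v = 675.9·(+0.19040)/0.77594 + 246.8 = 412.6488
M1: Pc = R·M1+t = (-0.01351, +0.20959, +0.70501); u = 556.0·(-0.01351)/0.70501 + 312.3 = 301.6492, v = 675.9·(+0.20959)/0.70501 + 246.8 = 447.7333
M2: Pc = R·M2+t = (-0.01768, +0.01960, +0.64266); u = 556.0·(-0.01768)/0.64266 + 312.3 = 297.0015, v = 675.9·(+0.01960)/0.64266 + 246.8 = 267.4170
M3: Pc = R·M3+t = (-0.20369, +0.00041, +0.71359); u = 556.0·(-0.20369)/0.71359 + 312.3 = 153.5890, v = 675.9·(+0.00041)/0.71359 + 246.8 = 247.1904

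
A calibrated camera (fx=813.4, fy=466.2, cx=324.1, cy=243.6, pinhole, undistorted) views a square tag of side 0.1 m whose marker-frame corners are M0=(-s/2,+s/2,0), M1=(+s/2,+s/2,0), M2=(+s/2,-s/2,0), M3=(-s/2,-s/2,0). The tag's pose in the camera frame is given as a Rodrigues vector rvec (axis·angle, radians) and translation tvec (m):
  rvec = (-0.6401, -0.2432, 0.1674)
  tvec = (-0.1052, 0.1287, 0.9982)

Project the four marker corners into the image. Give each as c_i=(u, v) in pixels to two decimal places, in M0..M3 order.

c0=(190.90, 319.80) c1=(273.07, 329.37) c2=(282.28, 288.83) c3=(205.16, 279.15)

Intrinsics K: fx=813.4, fy=466.2, cx=324.1, cy=243.6
Marker side s = 0.1 m; corners in marker frame (Z=0):
  M0 = (-0.0500, +0.0500, 0)
  M1 = (+0.0500, +0.0500, 0)
  M2 = (+0.0500, -0.0500, 0)
  M3 = (-0.0500, -0.0500, 0)
rvec = (-0.6401, -0.2432, 0.1674), |rvec| = θ = 0.70491 rad = 40.388°
Rodrigues: sinθ=0.64796, 1−cosθ=0.23833; R = I + sinθ·[k]× + (1−cosθ)·[k]×²:
    [+0.95819 -0.07921 -0.27495]
    [+0.22854 +0.79004 +0.56886]
    [+0.17216 -0.60792 +0.77511]
t = (-0.1052, 0.1287, 0.9982) m
M0: Pc = R·M0+t = (-0.15707, +0.15677, +0.95920); u = 813.4·(-0.15707)/0.95920 + 324.1 = 190.9043, v = 466.2·(+0.15677)/0.95920 + 243.6 = 319.7976
M1: Pc = R·M1+t = (-0.06125, +0.17963, +0.97641); u = 813.4·(-0.06125)/0.97641 + 324.1 = 273.0748, v = 466.2·(+0.17963)/0.97641 + 243.6 = 329.3661
M2: Pc = R·M2+t = (-0.05333, +0.10063, +1.03720); u = 813.4·(-0.05333)/1.03720 + 324.1 = 282.2774, v = 466.2·(+0.10063)/1.03720 + 243.6 = 288.8288
M3: Pc = R·M3+t = (-0.14915, +0.07777, +1.01999); u = 813.4·(-0.14915)/1.01999 + 324.1 = 205.1596, v = 466.2·(+0.07777)/1.01999 + 243.6 = 279.1463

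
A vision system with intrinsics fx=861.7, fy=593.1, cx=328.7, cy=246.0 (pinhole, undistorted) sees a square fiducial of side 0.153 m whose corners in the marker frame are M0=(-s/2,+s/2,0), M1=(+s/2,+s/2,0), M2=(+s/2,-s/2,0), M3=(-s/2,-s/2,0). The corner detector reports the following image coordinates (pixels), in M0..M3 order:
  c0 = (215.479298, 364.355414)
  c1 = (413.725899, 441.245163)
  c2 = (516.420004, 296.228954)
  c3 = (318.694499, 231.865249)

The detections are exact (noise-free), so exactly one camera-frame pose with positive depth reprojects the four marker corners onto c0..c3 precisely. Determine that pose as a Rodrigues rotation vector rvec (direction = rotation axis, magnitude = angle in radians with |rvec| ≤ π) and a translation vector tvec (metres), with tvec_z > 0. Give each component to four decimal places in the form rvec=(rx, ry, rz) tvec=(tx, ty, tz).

Intrinsics K: fx=861.7, fy=593.1, cx=328.7, cy=246.0
Marker side s = 0.153 m; corners in marker frame (Z=0):
  M0 = (-0.0765, +0.0765, 0)
  M1 = (+0.0765, +0.0765, 0)
  M2 = (+0.0765, -0.0765, 0)
  M3 = (-0.0765, -0.0765, 0)
Detected image corners:
  c0 = (215.479298, 364.355414) px
  c1 = (413.725899, 441.245163) px
  c2 = (516.420004, 296.228954) px
  c3 = (318.694499, 231.865249) px
Planar DLT: solve 8×8 A·h = b for H (H[2,2]=1):
  H  [+1125.73420 -766.75985 +363.60818]
  H  [+307.56092 +820.01740 +330.82224]
  H  [-0.45962 -0.25621 +1.00000]
B = K⁻¹H; ‖b₁‖=1.705804, ‖b₂‖=1.705804; λ = 2/(‖b₁‖+‖b₂‖) = 0.586234, sign → tz>0 ⇒ λ=+0.586234
r₁ = λ·B[:,0] = (+0.86864,+0.41576,-0.26945); r₂ = λ·B[:,1] = (-0.46435,+0.87282,-0.15020)
r₃ = r₁×r₂ = (+0.17273,+0.25559,+0.95123); SVD([r₁ r₂ r₃]) → R = UVᵀ:
  R  [+0.86864 -0.46435 +0.17273]
  R  [+0.41576 +0.87282 +0.25559]
  R  [-0.26945 -0.15020 +0.95123]
t = (+0.02375, +0.08384, +0.58623) m
tr R = 2.692697; θ = arccos((tr R − 1)/2) = 0.561704 rad = 32.183°
axis k = ((R−Rᵀ)₃₂, (R−Rᵀ)₁₃, (R−Rᵀ)₂₁) / (2 sinθ) = (-0.380928, +0.415091, +0.826192)
rvec = θ·k = (-0.213969, +0.233158, +0.464076)

rvec=(-0.2140, 0.2332, 0.4641) tvec=(0.0237, 0.0838, 0.5862)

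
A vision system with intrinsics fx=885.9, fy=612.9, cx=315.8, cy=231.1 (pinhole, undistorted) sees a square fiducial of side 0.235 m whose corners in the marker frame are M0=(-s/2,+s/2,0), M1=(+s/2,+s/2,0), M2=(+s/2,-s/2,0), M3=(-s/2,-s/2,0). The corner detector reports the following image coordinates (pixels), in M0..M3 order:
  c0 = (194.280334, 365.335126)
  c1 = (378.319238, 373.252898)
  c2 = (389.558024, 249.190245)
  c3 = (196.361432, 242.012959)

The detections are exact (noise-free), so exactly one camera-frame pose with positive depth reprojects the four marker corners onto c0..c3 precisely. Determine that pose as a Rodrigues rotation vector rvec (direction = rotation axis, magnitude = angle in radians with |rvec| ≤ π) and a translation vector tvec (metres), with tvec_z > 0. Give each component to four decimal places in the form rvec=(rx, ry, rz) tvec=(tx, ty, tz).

Intrinsics K: fx=885.9, fy=612.9, cx=315.8, cy=231.1
Marker side s = 0.235 m; corners in marker frame (Z=0):
  M0 = (-0.1175, +0.1175, 0)
  M1 = (+0.1175, +0.1175, 0)
  M2 = (+0.1175, -0.1175, 0)
  M3 = (-0.1175, -0.1175, 0)
Detected image corners:
  c0 = (194.280334, 365.335126) px
  c1 = (378.319238, 373.252898) px
  c2 = (389.558024, 249.190245) px
  c3 = (196.361432, 242.012959) px
Planar DLT: solve 8×8 A·h = b for H (H[2,2]=1):
  H  [+791.15308 +31.19643 +289.12836]
  H  [+20.47237 +589.45060 +308.92257]
  H  [-0.03800 +0.20526 +1.00000]
B = K⁻¹H; ‖b₁‖=0.908646, ‖b₂‖=0.908646; λ = 2/(‖b₁‖+‖b₂‖) = 1.100538, sign → tz>0 ⇒ λ=+1.100538
r₁ = λ·B[:,0] = (+0.99774,+0.05253,-0.04182); r₂ = λ·B[:,1] = (-0.04177,+0.97326,+0.22590)
r₃ = r₁×r₂ = (+0.05257,-0.22364,+0.97325); SVD([r₁ r₂ r₃]) → R = UVᵀ:
  R  [+0.99774 -0.04177 +0.05257]
  R  [+0.05253 +0.97326 -0.22364]
  R  [-0.04182 +0.22590 +0.97325]
t = (-0.03313, +0.13974, +1.10054) m
tr R = 2.944252; θ = arccos((tr R − 1)/2) = 0.236663 rad = 13.560°
axis k = ((R−Rᵀ)₃₂, (R−Rᵀ)₁₃, (R−Rᵀ)₂₁) / (2 sinθ) = (+0.958667, +0.201286, +0.201102)
rvec = θ·k = (+0.226881, +0.047637, +0.047593)

rvec=(0.2269, 0.0476, 0.0476) tvec=(-0.0331, 0.1397, 1.1005)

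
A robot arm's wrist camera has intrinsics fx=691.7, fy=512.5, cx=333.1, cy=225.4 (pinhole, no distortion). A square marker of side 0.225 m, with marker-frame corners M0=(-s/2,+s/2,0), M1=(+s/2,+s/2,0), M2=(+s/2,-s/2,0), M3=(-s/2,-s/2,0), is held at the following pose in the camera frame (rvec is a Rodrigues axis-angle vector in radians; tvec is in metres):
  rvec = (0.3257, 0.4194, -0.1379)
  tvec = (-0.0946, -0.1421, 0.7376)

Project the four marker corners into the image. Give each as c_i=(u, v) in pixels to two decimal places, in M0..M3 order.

Intrinsics K: fx=691.7, fy=512.5, cx=333.1, cy=225.4
Marker side s = 0.225 m; corners in marker frame (Z=0):
  M0 = (-0.1125, +0.1125, 0)
  M1 = (+0.1125, +0.1125, 0)
  M2 = (+0.1125, -0.1125, 0)
  M3 = (-0.1125, -0.1125, 0)
rvec = (0.3257, 0.4194, -0.1379), |rvec| = θ = 0.54863 rad = 31.434°
Rodrigues: sinθ=0.52152, 1−cosθ=0.14676; R = I + sinθ·[k]× + (1−cosθ)·[k]×²:
    [+0.90496 +0.19769 +0.37678]
    [-0.06448 +0.93900 -0.33780]
    [-0.42057 +0.28141 +0.86251]
t = (-0.0946, -0.1421, 0.7376) m
M0: Pc = R·M0+t = (-0.17417, -0.02921, +0.81657); u = 691.7·(-0.17417)/0.81657 + 333.1 = 185.5659, v = 512.5·(-0.02921)/0.81657 + 225.4 = 207.0686
M1: Pc = R·M1+t = (+0.02945, -0.04372, +0.72194); u = 691.7·(+0.02945)/0.72194 + 333.1 = 361.3148, v = 512.5·(-0.04372)/0.72194 + 225.4 = 194.3663
M2: Pc = R·M2+t = (-0.01503, -0.25499, +0.65863); u = 691.7·(-0.01503)/0.65863 + 333.1 = 317.3136, v = 512.5·(-0.25499)/0.65863 + 225.4 = 26.9819
M3: Pc = R·M3+t = (-0.21865, -0.24048, +0.75326); u = 691.7·(-0.21865)/0.75326 + 333.1 = 132.3196, v = 512.5·(-0.24048)/0.75326 + 225.4 = 61.7798

c0=(185.57, 207.07) c1=(361.31, 194.37) c2=(317.31, 26.98) c3=(132.32, 61.78)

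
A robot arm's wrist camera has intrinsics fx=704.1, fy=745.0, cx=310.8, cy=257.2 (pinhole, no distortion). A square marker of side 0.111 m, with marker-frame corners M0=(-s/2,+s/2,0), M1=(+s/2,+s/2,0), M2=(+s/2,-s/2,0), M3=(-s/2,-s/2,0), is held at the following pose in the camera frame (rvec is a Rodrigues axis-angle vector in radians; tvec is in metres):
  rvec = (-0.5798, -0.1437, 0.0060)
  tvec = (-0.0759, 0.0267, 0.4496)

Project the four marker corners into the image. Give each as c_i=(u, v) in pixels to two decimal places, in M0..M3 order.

c0=(90.42, 384.88) c1=(279.40, 389.37) c2=(277.73, 230.93) c3=(112.95, 222.04)

Intrinsics K: fx=704.1, fy=745.0, cx=310.8, cy=257.2
Marker side s = 0.111 m; corners in marker frame (Z=0):
  M0 = (-0.0555, +0.0555, 0)
  M1 = (+0.0555, +0.0555, 0)
  M2 = (+0.0555, -0.0555, 0)
  M3 = (-0.0555, -0.0555, 0)
rvec = (-0.5798, -0.1437, 0.0060), |rvec| = θ = 0.59737 rad = 34.227°
Rodrigues: sinθ=0.56247, 1−cosθ=0.17318; R = I + sinθ·[k]× + (1−cosθ)·[k]×²:
    [+0.98996 +0.03478 -0.13699]
    [+0.04608 +0.83684 +0.54551]
    [+0.13362 -0.54634 +0.82683]
t = (-0.0759, 0.0267, 0.4496) m
M0: Pc = R·M0+t = (-0.12891, +0.07059, +0.41186); u = 704.1·(-0.12891)/0.41186 + 310.8 = 90.4177, v = 745.0·(+0.07059)/0.41186 + 257.2 = 384.8815
M1: Pc = R·M1+t = (-0.01903, +0.07570, +0.42669); u = 704.1·(-0.01903)/0.42669 + 310.8 = 279.4036, v = 745.0·(+0.07570)/0.42669 + 257.2 = 389.3747
M2: Pc = R·M2+t = (-0.02289, -0.01719, +0.48734); u = 704.1·(-0.02289)/0.48734 + 310.8 = 277.7321, v = 745.0·(-0.01719)/0.48734 + 257.2 = 230.9262
M3: Pc = R·M3+t = (-0.13277, -0.02230, +0.47251); u = 704.1·(-0.13277)/0.47251 + 310.8 = 112.9492, v = 745.0·(-0.02230)/0.47251 + 257.2 = 222.0362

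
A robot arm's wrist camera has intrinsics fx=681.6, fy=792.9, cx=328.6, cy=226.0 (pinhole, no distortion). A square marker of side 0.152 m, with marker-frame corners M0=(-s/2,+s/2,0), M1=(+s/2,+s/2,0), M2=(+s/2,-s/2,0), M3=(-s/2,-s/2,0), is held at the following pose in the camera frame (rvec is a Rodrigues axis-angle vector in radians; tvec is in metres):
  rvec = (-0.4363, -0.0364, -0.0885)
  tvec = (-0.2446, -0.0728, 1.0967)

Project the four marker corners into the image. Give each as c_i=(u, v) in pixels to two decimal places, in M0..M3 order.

c0=(127.35, 227.27) c1=(225.39, 218.49) c2=(222.67, 122.89) c3=(130.18, 130.47)

Intrinsics K: fx=681.6, fy=792.9, cx=328.6, cy=226.0
Marker side s = 0.152 m; corners in marker frame (Z=0):
  M0 = (-0.0760, +0.0760, 0)
  M1 = (+0.0760, +0.0760, 0)
  M2 = (+0.0760, -0.0760, 0)
  M3 = (-0.0760, -0.0760, 0)
rvec = (-0.4363, -0.0364, -0.0885), |rvec| = θ = 0.44667 rad = 25.592°
Rodrigues: sinθ=0.43197, 1−cosθ=0.09811; R = I + sinθ·[k]× + (1−cosθ)·[k]×²:
    [+0.99550 +0.09340 -0.01621]
    [-0.07778 +0.90254 +0.42352]
    [+0.05419 -0.42035 +0.90574]
t = (-0.2446, -0.0728, 1.0967) m
M0: Pc = R·M0+t = (-0.31316, +0.00170, +1.06063); u = 681.6·(-0.31316)/1.06063 + 328.6 = 127.3530, v = 792.9·(+0.00170)/1.06063 + 226.0 = 227.2740
M1: Pc = R·M1+t = (-0.16184, -0.01012, +1.06887); u = 681.6·(-0.16184)/1.06887 + 328.6 = 225.3949, v = 792.9·(-0.01012)/1.06887 + 226.0 = 218.4945
M2: Pc = R·M2+t = (-0.17604, -0.14730, +1.13277); u = 681.6·(-0.17604)/1.13277 + 328.6 = 222.6742, v = 792.9·(-0.14730)/1.13277 + 226.0 = 122.8917
M3: Pc = R·M3+t = (-0.32736, -0.13548, +1.12453); u = 681.6·(-0.32736)/1.12453 + 328.6 = 130.1828, v = 792.9·(-0.13548)/1.12453 + 226.0 = 130.4721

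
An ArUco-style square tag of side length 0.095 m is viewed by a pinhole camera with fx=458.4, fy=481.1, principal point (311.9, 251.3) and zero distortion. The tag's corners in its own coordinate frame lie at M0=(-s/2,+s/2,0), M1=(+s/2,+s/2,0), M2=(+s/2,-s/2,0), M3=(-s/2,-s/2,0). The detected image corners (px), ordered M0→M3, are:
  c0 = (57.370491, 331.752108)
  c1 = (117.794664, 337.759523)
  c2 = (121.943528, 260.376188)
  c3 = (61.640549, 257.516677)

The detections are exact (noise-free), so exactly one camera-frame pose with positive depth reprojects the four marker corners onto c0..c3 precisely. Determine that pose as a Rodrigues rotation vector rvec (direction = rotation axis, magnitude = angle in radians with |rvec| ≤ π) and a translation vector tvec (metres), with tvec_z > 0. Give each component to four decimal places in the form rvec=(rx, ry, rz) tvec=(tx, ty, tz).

Intrinsics K: fx=458.4, fy=481.1, cx=311.9, cy=251.3
Marker side s = 0.095 m; corners in marker frame (Z=0):
  M0 = (-0.0475, +0.0475, 0)
  M1 = (+0.0475, +0.0475, 0)
  M2 = (+0.0475, -0.0475, 0)
  M3 = (-0.0475, -0.0475, 0)
Detected image corners:
  c0 = (57.370491, 331.752108) px
  c1 = (117.794664, 337.759523) px
  c2 = (121.943528, 260.376188) px
  c3 = (61.640549, 257.516677) px
Planar DLT: solve 8×8 A·h = b for H (H[2,2]=1):
  H  [+596.47234 -48.93366 +89.07012]
  H  [-82.23188 +782.39220 +296.71286]
  H  [-0.43409 -0.05141 +1.00000]
B = K⁻¹H; ‖b₁‖=1.655464, ‖b₂‖=1.655464; λ = 2/(‖b₁‖+‖b₂‖) = 0.604060, sign → tz>0 ⇒ λ=+0.604060
r₁ = λ·B[:,0] = (+0.96442,+0.03372,-0.26222); r₂ = λ·B[:,1] = (-0.04335,+0.99858,-0.03105)
r₃ = r₁×r₂ = (+0.26080,+0.04132,+0.96451); SVD([r₁ r₂ r₃]) → R = UVᵀ:
  R  [+0.96442 -0.04335 +0.26080]
  R  [+0.03372 +0.99858 +0.04132]
  R  [-0.26222 -0.03105 +0.96451]
t = (-0.29364, +0.05702, +0.60406) m
tr R = 2.927507; θ = arccos((tr R − 1)/2) = 0.270065 rad = 15.474°
axis k = ((R−Rᵀ)₃₂, (R−Rᵀ)₁₃, (R−Rᵀ)₂₁) / (2 sinθ) = (-0.135623, +0.980175, +0.144442)
rvec = θ·k = (-0.036627, +0.264711, +0.039009)

rvec=(-0.0366, 0.2647, 0.0390) tvec=(-0.2936, 0.0570, 0.6041)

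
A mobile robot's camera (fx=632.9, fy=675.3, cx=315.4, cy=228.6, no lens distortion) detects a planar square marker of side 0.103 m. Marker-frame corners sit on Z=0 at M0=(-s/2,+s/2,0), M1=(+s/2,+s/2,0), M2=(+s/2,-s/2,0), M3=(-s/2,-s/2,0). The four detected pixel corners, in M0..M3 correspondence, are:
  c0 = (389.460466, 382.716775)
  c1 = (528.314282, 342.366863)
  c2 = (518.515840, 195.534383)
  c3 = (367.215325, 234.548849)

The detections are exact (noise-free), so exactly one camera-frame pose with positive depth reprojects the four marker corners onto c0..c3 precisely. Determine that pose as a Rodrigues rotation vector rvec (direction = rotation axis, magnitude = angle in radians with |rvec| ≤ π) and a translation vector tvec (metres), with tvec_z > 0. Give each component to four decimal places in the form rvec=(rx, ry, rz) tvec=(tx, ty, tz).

rvec=(0.3301, -0.1667, -0.2086) tvec=(0.0913, 0.0393, 0.4220)

Intrinsics K: fx=632.9, fy=675.3, cx=315.4, cy=228.6
Marker side s = 0.103 m; corners in marker frame (Z=0):
  M0 = (-0.0515, +0.0515, 0)
  M1 = (+0.0515, +0.0515, 0)
  M2 = (+0.0515, -0.0515, 0)
  M3 = (-0.0515, -0.0515, 0)
Detected image corners:
  c0 = (389.460466, 382.716775) px
  c1 = (528.314282, 342.366863) px
  c2 = (518.515840, 195.534383) px
  c3 = (367.215325, 234.548849) px
Planar DLT: solve 8×8 A·h = b for H (H[2,2]=1):
  H  [+1542.63889 +515.07848 +452.33820]
  H  [-298.03027 +1662.82489 +291.51867]
  H  [+0.30299 +0.79949 +1.00000]
B = K⁻¹H; ‖b₁‖=2.369673, ‖b₂‖=2.369673; λ = 2/(‖b₁‖+‖b₂‖) = 0.421999, sign → tz>0 ⇒ λ=+0.421999
r₁ = λ·B[:,0] = (+0.96487,-0.22952,+0.12786); r₂ = λ·B[:,1] = (+0.17531,+0.92490,+0.33738)
r₃ = r₁×r₂ = (-0.19570,-0.30311,+0.93264); SVD([r₁ r₂ r₃]) → R = UVᵀ:
  R  [+0.96487 +0.17531 -0.19570]
  R  [-0.22952 +0.92490 -0.30311]
  R  [+0.12786 +0.33738 +0.93264]
t = (+0.09131, +0.03932, +0.42200) m
tr R = 2.822412; θ = arccos((tr R − 1)/2) = 0.424594 rad = 24.327°
axis k = ((R−Rᵀ)₃₂, (R−Rᵀ)₁₃, (R−Rᵀ)₂₁) / (2 sinθ) = (+0.777395, -0.392713, -0.491359)
rvec = θ·k = (+0.330078, -0.166744, -0.208628)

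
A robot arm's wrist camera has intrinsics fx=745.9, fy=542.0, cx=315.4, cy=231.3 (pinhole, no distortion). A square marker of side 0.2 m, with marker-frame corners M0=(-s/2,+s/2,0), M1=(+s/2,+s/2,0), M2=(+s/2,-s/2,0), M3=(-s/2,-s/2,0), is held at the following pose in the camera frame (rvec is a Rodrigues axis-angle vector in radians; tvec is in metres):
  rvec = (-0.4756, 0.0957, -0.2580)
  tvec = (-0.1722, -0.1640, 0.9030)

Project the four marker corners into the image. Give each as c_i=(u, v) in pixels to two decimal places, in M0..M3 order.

c0=(101.79, 198.81) c1=(268.57, 164.61) c2=(238.00, 72.95) c3=(87.67, 104.42)

Intrinsics K: fx=745.9, fy=542.0, cx=315.4, cy=231.3
Marker side s = 0.2 m; corners in marker frame (Z=0):
  M0 = (-0.1000, +0.1000, 0)
  M1 = (+0.1000, +0.1000, 0)
  M2 = (+0.1000, -0.1000, 0)
  M3 = (-0.1000, -0.1000, 0)
rvec = (-0.4756, 0.0957, -0.2580), |rvec| = θ = 0.54947 rad = 31.482°
Rodrigues: sinθ=0.52224, 1−cosθ=0.14720; R = I + sinθ·[k]× + (1−cosθ)·[k]×²:
    [+0.96308 +0.22302 +0.15078]
    [-0.26740 +0.85727 +0.43999]
    [-0.03113 -0.46406 +0.88525]
t = (-0.1722, -0.1640, 0.9030) m
M0: Pc = R·M0+t = (-0.24621, -0.05153, +0.85971); u = 745.9·(-0.24621)/0.85971 + 315.4 = 101.7864, v = 542.0·(-0.05153)/0.85971 + 231.3 = 198.8111
M1: Pc = R·M1+t = (-0.05359, -0.10501, +0.85348); u = 745.9·(-0.05359)/0.85348 + 315.4 = 268.5653, v = 542.0·(-0.10501)/0.85348 + 231.3 = 164.6114
M2: Pc = R·M2+t = (-0.09819, -0.27647, +0.94629); u = 745.9·(-0.09819)/0.94629 + 315.4 = 238.0002, v = 542.0·(-0.27647)/0.94629 + 231.3 = 72.9505
M3: Pc = R·M3+t = (-0.29081, -0.22299, +0.95252); u = 745.9·(-0.29081)/0.95252 + 315.4 = 87.6720, v = 542.0·(-0.22299)/0.95252 + 231.3 = 104.4169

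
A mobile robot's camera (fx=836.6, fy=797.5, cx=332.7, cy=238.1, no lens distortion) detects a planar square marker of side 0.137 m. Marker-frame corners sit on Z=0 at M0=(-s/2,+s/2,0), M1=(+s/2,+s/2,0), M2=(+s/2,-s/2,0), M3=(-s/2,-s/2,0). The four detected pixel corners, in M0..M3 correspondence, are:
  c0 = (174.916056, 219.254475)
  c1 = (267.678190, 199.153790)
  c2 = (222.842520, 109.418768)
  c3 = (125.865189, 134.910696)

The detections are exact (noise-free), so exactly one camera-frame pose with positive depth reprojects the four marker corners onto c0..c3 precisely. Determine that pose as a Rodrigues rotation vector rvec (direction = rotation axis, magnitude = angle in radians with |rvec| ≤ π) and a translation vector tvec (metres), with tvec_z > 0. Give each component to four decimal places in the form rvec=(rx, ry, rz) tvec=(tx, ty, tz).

rvec=(0.5982, 0.2808, -0.2919) tvec=(-0.1693, -0.0929, 1.0477)

Intrinsics K: fx=836.6, fy=797.5, cx=332.7, cy=238.1
Marker side s = 0.137 m; corners in marker frame (Z=0):
  M0 = (-0.0685, +0.0685, 0)
  M1 = (+0.0685, +0.0685, 0)
  M2 = (+0.0685, -0.0685, 0)
  M3 = (-0.0685, -0.0685, 0)
Detected image corners:
  c0 = (174.916056, 219.254475) px
  c1 = (267.678190, 199.153790) px
  c2 = (222.842520, 109.418768) px
  c3 = (125.865189, 134.910696) px
Planar DLT: solve 8×8 A·h = b for H (H[2,2]=1):
  H  [+627.66500 +438.97085 +197.54934]
  H  [-219.59852 +715.26919 +167.38453]
  H  [-0.32505 +0.48516 +1.00000]
B = K⁻¹H; ‖b₁‖=0.954472, ‖b₂‖=0.954472; λ = 2/(‖b₁‖+‖b₂‖) = 1.047700, sign → tz>0 ⇒ λ=+1.047700
r₁ = λ·B[:,0] = (+0.92148,-0.18682,-0.34056); r₂ = λ·B[:,1] = (+0.34760,+0.78791,+0.50830)
r₃ = r₁×r₂ = (+0.17337,-0.58676,+0.79098); SVD([r₁ r₂ r₃]) → R = UVᵀ:
  R  [+0.92148 +0.34760 +0.17337]
  R  [-0.18682 +0.78791 -0.58676]
  R  [-0.34056 +0.50830 +0.79098]
t = (-0.16925, -0.09290, +1.04770) m
tr R = 2.500372; θ = arccos((tr R − 1)/2) = 0.722453 rad = 41.393°
axis k = ((R−Rᵀ)₃₂, (R−Rᵀ)₁₃, (R−Rᵀ)₂₁) / (2 sinθ) = (+0.828055, +0.388616, -0.404107)
rvec = θ·k = (+0.598231, +0.280757, -0.291948)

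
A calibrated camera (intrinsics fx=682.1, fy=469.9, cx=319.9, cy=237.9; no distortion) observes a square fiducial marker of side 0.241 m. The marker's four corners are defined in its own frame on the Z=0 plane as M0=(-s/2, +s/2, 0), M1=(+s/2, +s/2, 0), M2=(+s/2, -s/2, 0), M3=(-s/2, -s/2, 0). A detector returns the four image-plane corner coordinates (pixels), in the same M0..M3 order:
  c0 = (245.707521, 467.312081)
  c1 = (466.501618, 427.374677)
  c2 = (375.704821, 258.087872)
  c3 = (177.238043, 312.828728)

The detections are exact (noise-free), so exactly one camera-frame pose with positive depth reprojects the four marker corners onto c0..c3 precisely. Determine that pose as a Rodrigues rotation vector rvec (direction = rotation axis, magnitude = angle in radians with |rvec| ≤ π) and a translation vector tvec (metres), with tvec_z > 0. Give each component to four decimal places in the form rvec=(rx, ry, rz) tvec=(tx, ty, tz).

Intrinsics K: fx=682.1, fy=469.9, cx=319.9, cy=237.9
Marker side s = 0.241 m; corners in marker frame (Z=0):
  M0 = (-0.1205, +0.1205, 0)
  M1 = (+0.1205, +0.1205, 0)
  M2 = (+0.1205, -0.1205, 0)
  M3 = (-0.1205, -0.1205, 0)
Detected image corners:
  c0 = (245.707521, 467.312081) px
  c1 = (466.501618, 427.374677) px
  c2 = (375.704821, 258.087872) px
  c3 = (177.238043, 312.828728) px
Planar DLT: solve 8×8 A·h = b for H (H[2,2]=1):
  H  [+723.53835 +243.09786 +309.21971]
  H  [-365.16366 +571.82161 +365.09236]
  H  [-0.45781 -0.26803 +1.00000]
B = K⁻¹H; ‖b₁‖=1.460747, ‖b₂‖=1.460747; λ = 2/(‖b₁‖+‖b₂‖) = 0.684581, sign → tz>0 ⇒ λ=+0.684581
r₁ = λ·B[:,0] = (+0.87316,-0.37332,-0.31341); r₂ = λ·B[:,1] = (+0.33004,+0.92596,-0.18349)
r₃ = r₁×r₂ = (+0.35871,+0.05678,+0.93172); SVD([r₁ r₂ r₃]) → R = UVᵀ:
  R  [+0.87316 +0.33004 +0.35871]
  R  [-0.37332 +0.92596 +0.05678]
  R  [-0.31341 -0.18349 +0.93172]
t = (-0.01072, +0.18530, +0.68458) m
tr R = 2.730843; θ = arccos((tr R − 1)/2) = 0.524806 rad = 30.069°
axis k = ((R−Rᵀ)₃₂, (R−Rᵀ)₁₃, (R−Rᵀ)₂₁) / (2 sinθ) = (-0.239764, +0.670718, -0.701891)
rvec = θ·k = (-0.125830, +0.351996, -0.368356)

rvec=(-0.1258, 0.3520, -0.3684) tvec=(-0.0107, 0.1853, 0.6846)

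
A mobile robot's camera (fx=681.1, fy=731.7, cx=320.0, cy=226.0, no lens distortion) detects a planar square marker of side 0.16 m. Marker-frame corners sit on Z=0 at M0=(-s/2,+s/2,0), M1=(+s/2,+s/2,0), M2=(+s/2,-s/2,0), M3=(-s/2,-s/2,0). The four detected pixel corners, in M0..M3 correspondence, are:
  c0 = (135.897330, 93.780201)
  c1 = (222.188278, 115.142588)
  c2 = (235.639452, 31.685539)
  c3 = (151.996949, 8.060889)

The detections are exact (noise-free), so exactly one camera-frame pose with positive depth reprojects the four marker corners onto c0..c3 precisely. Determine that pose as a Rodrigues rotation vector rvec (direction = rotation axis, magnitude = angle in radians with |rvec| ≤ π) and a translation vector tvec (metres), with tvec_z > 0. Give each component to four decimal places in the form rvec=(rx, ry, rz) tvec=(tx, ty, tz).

Intrinsics K: fx=681.1, fy=731.7, cx=320.0, cy=226.0
Marker side s = 0.16 m; corners in marker frame (Z=0):
  M0 = (-0.0800, +0.0800, 0)
  M1 = (+0.0800, +0.0800, 0)
  M2 = (+0.0800, -0.0800, 0)
  M3 = (-0.0800, -0.0800, 0)
Detected image corners:
  c0 = (135.897330, 93.780201) px
  c1 = (222.188278, 115.142588) px
  c2 = (235.639452, 31.685539) px
  c3 = (151.996949, 8.060889) px
Planar DLT: solve 8×8 A·h = b for H (H[2,2]=1):
  H  [+569.95330 -121.74233 +187.23541]
  H  [+153.68446 +518.70911 +61.81958]
  H  [+0.20928 -0.15842 +1.00000]
B = K⁻¹H; ‖b₁‖=0.781218, ‖b₂‖=0.781218; λ = 2/(‖b₁‖+‖b₂‖) = 1.280052, sign → tz>0 ⇒ λ=+1.280052
r₁ = λ·B[:,0] = (+0.94530,+0.18612,+0.26789); r₂ = λ·B[:,1] = (-0.13353,+0.97008,-0.20279)
r₃ = r₁×r₂ = (-0.29762,+0.15593,+0.94187); SVD([r₁ r₂ r₃]) → R = UVᵀ:
  R  [+0.94530 -0.13353 -0.29762]
  R  [+0.18612 +0.97008 +0.15593]
  R  [+0.26789 -0.20279 +0.94187]
t = (-0.24952, -0.28722, +1.28005) m
tr R = 2.857245; θ = arccos((tr R − 1)/2) = 0.380114 rad = 21.779°
axis k = ((R−Rᵀ)₃₂, (R−Rᵀ)₁₃, (R−Rᵀ)₂₁) / (2 sinθ) = (-0.483408, -0.762081, +0.430753)
rvec = θ·k = (-0.183750, -0.289678, +0.163735)

rvec=(-0.1838, -0.2897, 0.1637) tvec=(-0.2495, -0.2872, 1.2801)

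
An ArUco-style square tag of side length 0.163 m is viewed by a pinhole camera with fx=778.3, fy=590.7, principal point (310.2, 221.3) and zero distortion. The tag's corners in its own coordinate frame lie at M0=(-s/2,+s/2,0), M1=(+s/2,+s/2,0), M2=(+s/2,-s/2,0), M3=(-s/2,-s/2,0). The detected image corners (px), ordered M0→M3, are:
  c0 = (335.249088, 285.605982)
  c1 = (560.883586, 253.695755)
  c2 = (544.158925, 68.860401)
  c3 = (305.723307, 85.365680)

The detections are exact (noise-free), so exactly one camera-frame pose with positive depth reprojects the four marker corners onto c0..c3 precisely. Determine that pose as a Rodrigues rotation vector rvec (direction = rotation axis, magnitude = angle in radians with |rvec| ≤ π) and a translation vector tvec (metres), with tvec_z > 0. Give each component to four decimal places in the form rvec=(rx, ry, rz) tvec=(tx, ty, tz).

rvec=(0.1267, -0.2759, -0.1326) tvec=(0.0842, -0.0390, 0.4984)

Intrinsics K: fx=778.3, fy=590.7, cx=310.2, cy=221.3
Marker side s = 0.163 m; corners in marker frame (Z=0):
  M0 = (-0.0815, +0.0815, 0)
  M1 = (+0.0815, +0.0815, 0)
  M2 = (+0.0815, -0.0815, 0)
  M3 = (-0.0815, -0.0815, 0)
Detected image corners:
  c0 = (335.249088, 285.605982) px
  c1 = (560.883586, 253.695755) px
  c2 = (544.158925, 68.860401) px
  c3 = (305.723307, 85.365680) px
Planar DLT: solve 8×8 A·h = b for H (H[2,2]=1):
  H  [+1652.56822 +265.00747 +441.75443]
  H  [-58.27541 +1228.76441 +175.10586]
  H  [+0.52681 +0.28596 +1.00000]
B = K⁻¹H; ‖b₁‖=2.006495, ‖b₂‖=2.006495; λ = 2/(‖b₁‖+‖b₂‖) = 0.498382, sign → tz>0 ⇒ λ=+0.498382
r₁ = λ·B[:,0] = (+0.95357,-0.14753,+0.26255); r₂ = λ·B[:,1] = (+0.11290,+0.98333,+0.14252)
r₃ = r₁×r₂ = (-0.27920,-0.10626,+0.95433); SVD([r₁ r₂ r₃]) → R = UVᵀ:
  R  [+0.95357 +0.11290 -0.27920]
  R  [-0.14753 +0.98333 -0.10626]
  R  [+0.26255 +0.14252 +0.95433]
t = (+0.08424, -0.03897, +0.49838) m
tr R = 2.891240; θ = arccos((tr R − 1)/2) = 0.331300 rad = 18.982°
axis k = ((R−Rᵀ)₃₂, (R−Rᵀ)₁₃, (R−Rᵀ)₂₁) / (2 sinθ) = (+0.382406, -0.832772, -0.400320)
rvec = θ·k = (+0.126691, -0.275898, -0.132626)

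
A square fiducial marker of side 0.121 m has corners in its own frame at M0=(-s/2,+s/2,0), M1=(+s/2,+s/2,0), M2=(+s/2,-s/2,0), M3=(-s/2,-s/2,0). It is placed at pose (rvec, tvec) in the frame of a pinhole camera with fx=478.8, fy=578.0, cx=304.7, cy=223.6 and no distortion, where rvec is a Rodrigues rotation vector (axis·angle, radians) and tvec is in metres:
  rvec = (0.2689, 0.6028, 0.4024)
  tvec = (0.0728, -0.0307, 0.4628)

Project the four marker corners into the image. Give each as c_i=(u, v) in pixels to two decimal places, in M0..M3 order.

c0=(314.09, 219.56) c1=(410.92, 286.81) c2=(462.46, 142.37) c3=(350.19, 87.23)

Intrinsics K: fx=478.8, fy=578.0, cx=304.7, cy=223.6
Marker side s = 0.121 m; corners in marker frame (Z=0):
  M0 = (-0.0605, +0.0605, 0)
  M1 = (+0.0605, +0.0605, 0)
  M2 = (+0.0605, -0.0605, 0)
  M3 = (-0.0605, -0.0605, 0)
rvec = (0.2689, 0.6028, 0.4024), |rvec| = θ = 0.77305 rad = 44.292°
Rodrigues: sinθ=0.69832, 1−cosθ=0.28421; R = I + sinθ·[k]× + (1−cosθ)·[k]×²:
    [+0.75018 -0.28641 +0.59599]
    [+0.44059 +0.88860 -0.12754]
    [-0.49307 +0.35827 +0.79280]
t = (0.0728, -0.0307, 0.4628) m
M0: Pc = R·M0+t = (+0.01009, -0.00360, +0.51431); u = 478.8·(+0.01009)/0.51431 + 304.7 = 314.0902, v = 578.0·(-0.00360)/0.51431 + 223.6 = 219.5593
M1: Pc = R·M1+t = (+0.10086, +0.04972, +0.45464); u = 478.8·(+0.10086)/0.45464 + 304.7 = 410.9163, v = 578.0·(+0.04972)/0.45464 + 223.6 = 286.8053
M2: Pc = R·M2+t = (+0.13551, -0.05780, +0.41129); u = 478.8·(+0.13551)/0.41129 + 304.7 = 462.4554, v = 578.0·(-0.05780)/0.41129 + 223.6 = 142.3660
M3: Pc = R·M3+t = (+0.04474, -0.11112, +0.47096); u = 478.8·(+0.04474)/0.47096 + 304.7 = 350.1876, v = 578.0·(-0.11112)/0.47096 + 223.6 = 87.2280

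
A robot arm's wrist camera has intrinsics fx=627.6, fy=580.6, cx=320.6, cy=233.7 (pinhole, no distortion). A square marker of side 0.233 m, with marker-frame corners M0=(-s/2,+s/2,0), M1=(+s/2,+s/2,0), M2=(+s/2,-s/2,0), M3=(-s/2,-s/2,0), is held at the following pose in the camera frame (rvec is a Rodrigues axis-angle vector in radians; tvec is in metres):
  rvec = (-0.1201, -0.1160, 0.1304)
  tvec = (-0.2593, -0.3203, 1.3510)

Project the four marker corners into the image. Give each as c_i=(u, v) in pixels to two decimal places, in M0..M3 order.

c0=(136.50, 136.54) c1=(246.69, 152.02) c2=(261.27, 57.16) c3=(153.75, 40.26)

Intrinsics K: fx=627.6, fy=580.6, cx=320.6, cy=233.7
Marker side s = 0.233 m; corners in marker frame (Z=0):
  M0 = (-0.1165, +0.1165, 0)
  M1 = (+0.1165, +0.1165, 0)
  M2 = (+0.1165, -0.1165, 0)
  M3 = (-0.1165, -0.1165, 0)
rvec = (-0.1201, -0.1160, 0.1304), |rvec| = θ = 0.21186 rad = 12.139°
Rodrigues: sinθ=0.21028, 1−cosθ=0.02236; R = I + sinθ·[k]× + (1−cosθ)·[k]×²:
    [+0.98483 -0.12249 -0.12294]
    [+0.13637 +0.98434 +0.11167]
    [+0.10733 -0.12674 +0.98611]
t = (-0.2593, -0.3203, 1.3510) m
M0: Pc = R·M0+t = (-0.38830, -0.22151, +1.32373); u = 627.6·(-0.38830)/1.32373 + 320.6 = 136.5003, v = 580.6·(-0.22151)/1.32373 + 233.7 = 136.5435
M1: Pc = R·M1+t = (-0.15884, -0.18974, +1.34874); u = 627.6·(-0.15884)/1.34874 + 320.6 = 246.6892, v = 580.6·(-0.18974)/1.34874 + 233.7 = 152.0227
M2: Pc = R·M2+t = (-0.13030, -0.41909, +1.37827); u = 627.6·(-0.13030)/1.37827 + 320.6 = 261.2683, v = 580.6·(-0.41909)/1.37827 + 233.7 = 57.1573
M3: Pc = R·M3+t = (-0.35976, -0.45086, +1.35326); u = 627.6·(-0.35976)/1.35326 + 320.6 = 153.7534, v = 580.6·(-0.45086)/1.35326 + 233.7 = 40.2628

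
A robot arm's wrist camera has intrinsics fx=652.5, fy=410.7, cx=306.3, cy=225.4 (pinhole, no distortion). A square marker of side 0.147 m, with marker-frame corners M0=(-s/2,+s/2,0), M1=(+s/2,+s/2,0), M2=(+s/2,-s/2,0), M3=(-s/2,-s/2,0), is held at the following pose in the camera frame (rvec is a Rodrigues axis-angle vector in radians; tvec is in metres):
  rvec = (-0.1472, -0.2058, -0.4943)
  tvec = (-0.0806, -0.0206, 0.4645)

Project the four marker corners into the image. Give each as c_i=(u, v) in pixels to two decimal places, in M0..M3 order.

c0=(146.09, 296.92) c1=(331.32, 234.02) c2=(235.52, 126.13) c3=(48.54, 179.13)

Intrinsics K: fx=652.5, fy=410.7, cx=306.3, cy=225.4
Marker side s = 0.147 m; corners in marker frame (Z=0):
  M0 = (-0.0735, +0.0735, 0)
  M1 = (+0.0735, +0.0735, 0)
  M2 = (+0.0735, -0.0735, 0)
  M3 = (-0.0735, -0.0735, 0)
rvec = (-0.1472, -0.2058, -0.4943), |rvec| = θ = 0.55530 rad = 31.816°
Rodrigues: sinθ=0.52720, 1−cosθ=0.15026; R = I + sinθ·[k]× + (1−cosθ)·[k]×²:
    [+0.86030 +0.48405 -0.15993]
    [-0.45452 +0.87038 +0.18932]
    [+0.23084 -0.09018 +0.96880]
t = (-0.0806, -0.0206, 0.4645) m
M0: Pc = R·M0+t = (-0.10825, +0.07678, +0.44090); u = 652.5·(-0.10825)/0.44090 + 306.3 = 146.0926, v = 410.7·(+0.07678)/0.44090 + 225.4 = 296.9206
M1: Pc = R·M1+t = (+0.01821, +0.00997, +0.47484); u = 652.5·(+0.01821)/0.47484 + 306.3 = 331.3229, v = 410.7·(+0.00997)/0.47484 + 225.4 = 234.0195
M2: Pc = R·M2+t = (-0.05295, -0.11798, +0.48810); u = 652.5·(-0.05295)/0.48810 + 306.3 = 235.5213, v = 410.7·(-0.11798)/0.48810 + 225.4 = 126.1270
M3: Pc = R·M3+t = (-0.17941, -0.05117, +0.45416); u = 652.5·(-0.17941)/0.45416 + 306.3 = 48.5396, v = 410.7·(-0.05117)/0.45416 + 225.4 = 179.1307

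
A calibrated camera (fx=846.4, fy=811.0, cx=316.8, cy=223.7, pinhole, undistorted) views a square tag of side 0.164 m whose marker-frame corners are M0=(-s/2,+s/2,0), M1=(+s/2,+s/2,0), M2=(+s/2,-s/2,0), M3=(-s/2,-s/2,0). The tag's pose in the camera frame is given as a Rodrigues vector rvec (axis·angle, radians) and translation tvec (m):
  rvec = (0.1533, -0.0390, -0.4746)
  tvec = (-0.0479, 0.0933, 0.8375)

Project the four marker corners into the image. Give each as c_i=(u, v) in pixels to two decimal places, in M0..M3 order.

c0=(233.45, 417.22) c1=(378.57, 345.53) c2=(304.41, 207.71) c3=(154.75, 281.57)

Intrinsics K: fx=846.4, fy=811.0, cx=316.8, cy=223.7
Marker side s = 0.164 m; corners in marker frame (Z=0):
  M0 = (-0.0820, +0.0820, 0)
  M1 = (+0.0820, +0.0820, 0)
  M2 = (+0.0820, -0.0820, 0)
  M3 = (-0.0820, -0.0820, 0)
rvec = (0.1533, -0.0390, -0.4746), |rvec| = θ = 0.50027 rad = 28.663°
Rodrigues: sinθ=0.47966, 1−cosθ=0.12255; R = I + sinθ·[k]× + (1−cosθ)·[k]×²:
    [+0.88896 +0.45212 -0.07302]
    [-0.45798 +0.87820 -0.13792]
    [+0.00177 +0.15605 +0.98775]
t = (-0.0479, 0.0933, 0.8375) m
M0: Pc = R·M0+t = (-0.08372, +0.20287, +0.85015); u = 846.4·(-0.08372)/0.85015 + 316.8 = 233.4486, v = 811.0·(+0.20287)/0.85015 + 223.7 = 417.2241
M1: Pc = R·M1+t = (+0.06207, +0.12776, +0.85044); u = 846.4·(+0.06207)/0.85044 + 316.8 = 378.5740, v = 811.0·(+0.12776)/0.85044 + 223.7 = 345.5331
M2: Pc = R·M2+t = (-0.01208, -0.01627, +0.82485); u = 846.4·(-0.01208)/0.82485 + 316.8 = 304.4052, v = 811.0·(-0.01627)/0.82485 + 223.7 = 207.7066
M3: Pc = R·M3+t = (-0.15787, +0.05884, +0.82456); u = 846.4·(-0.15787)/0.82456 + 316.8 = 154.7494, v = 811.0·(+0.05884)/0.82456 + 223.7 = 281.5742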